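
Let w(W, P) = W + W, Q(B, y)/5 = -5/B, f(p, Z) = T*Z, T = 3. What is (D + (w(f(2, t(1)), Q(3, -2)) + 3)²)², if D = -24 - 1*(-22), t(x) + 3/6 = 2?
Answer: 20164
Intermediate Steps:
t(x) = 3/2 (t(x) = -½ + 2 = 3/2)
f(p, Z) = 3*Z
Q(B, y) = -25/B (Q(B, y) = 5*(-5/B) = -25/B)
w(W, P) = 2*W
D = -2 (D = -24 + 22 = -2)
(D + (w(f(2, t(1)), Q(3, -2)) + 3)²)² = (-2 + (2*(3*(3/2)) + 3)²)² = (-2 + (2*(9/2) + 3)²)² = (-2 + (9 + 3)²)² = (-2 + 12²)² = (-2 + 144)² = 142² = 20164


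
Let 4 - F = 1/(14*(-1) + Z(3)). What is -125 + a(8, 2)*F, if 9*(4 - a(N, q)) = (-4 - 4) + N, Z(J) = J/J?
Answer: -1413/13 ≈ -108.69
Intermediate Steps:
Z(J) = 1
a(N, q) = 44/9 - N/9 (a(N, q) = 4 - ((-4 - 4) + N)/9 = 4 - (-8 + N)/9 = 4 + (8/9 - N/9) = 44/9 - N/9)
F = 53/13 (F = 4 - 1/(14*(-1) + 1) = 4 - 1/(-14 + 1) = 4 - 1/(-13) = 4 - 1*(-1/13) = 4 + 1/13 = 53/13 ≈ 4.0769)
-125 + a(8, 2)*F = -125 + (44/9 - 1/9*8)*(53/13) = -125 + (44/9 - 8/9)*(53/13) = -125 + 4*(53/13) = -125 + 212/13 = -1413/13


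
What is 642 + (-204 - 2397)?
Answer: -1959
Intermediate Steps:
642 + (-204 - 2397) = 642 - 2601 = -1959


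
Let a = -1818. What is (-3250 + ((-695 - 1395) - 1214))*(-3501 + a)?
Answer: 34860726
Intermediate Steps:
(-3250 + ((-695 - 1395) - 1214))*(-3501 + a) = (-3250 + ((-695 - 1395) - 1214))*(-3501 - 1818) = (-3250 + (-2090 - 1214))*(-5319) = (-3250 - 3304)*(-5319) = -6554*(-5319) = 34860726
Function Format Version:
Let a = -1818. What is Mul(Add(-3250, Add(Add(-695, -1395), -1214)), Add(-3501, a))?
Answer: 34860726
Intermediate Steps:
Mul(Add(-3250, Add(Add(-695, -1395), -1214)), Add(-3501, a)) = Mul(Add(-3250, Add(Add(-695, -1395), -1214)), Add(-3501, -1818)) = Mul(Add(-3250, Add(-2090, -1214)), -5319) = Mul(Add(-3250, -3304), -5319) = Mul(-6554, -5319) = 34860726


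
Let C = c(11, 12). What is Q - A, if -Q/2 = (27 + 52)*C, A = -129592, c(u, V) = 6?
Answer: 128644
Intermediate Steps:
C = 6
Q = -948 (Q = -2*(27 + 52)*6 = -158*6 = -2*474 = -948)
Q - A = -948 - 1*(-129592) = -948 + 129592 = 128644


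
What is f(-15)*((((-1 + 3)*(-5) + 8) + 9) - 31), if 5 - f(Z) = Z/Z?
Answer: -96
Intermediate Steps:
f(Z) = 4 (f(Z) = 5 - Z/Z = 5 - 1*1 = 5 - 1 = 4)
f(-15)*((((-1 + 3)*(-5) + 8) + 9) - 31) = 4*((((-1 + 3)*(-5) + 8) + 9) - 31) = 4*(((2*(-5) + 8) + 9) - 31) = 4*(((-10 + 8) + 9) - 31) = 4*((-2 + 9) - 31) = 4*(7 - 31) = 4*(-24) = -96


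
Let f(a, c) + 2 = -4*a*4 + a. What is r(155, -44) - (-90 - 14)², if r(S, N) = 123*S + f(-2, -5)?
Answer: 8277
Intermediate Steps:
f(a, c) = -2 - 15*a (f(a, c) = -2 + (-4*a*4 + a) = -2 + (-16*a + a) = -2 - 15*a)
r(S, N) = 28 + 123*S (r(S, N) = 123*S + (-2 - 15*(-2)) = 123*S + (-2 + 30) = 123*S + 28 = 28 + 123*S)
r(155, -44) - (-90 - 14)² = (28 + 123*155) - (-90 - 14)² = (28 + 19065) - 1*(-104)² = 19093 - 1*10816 = 19093 - 10816 = 8277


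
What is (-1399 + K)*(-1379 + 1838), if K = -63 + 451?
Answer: -464049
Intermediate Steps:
K = 388
(-1399 + K)*(-1379 + 1838) = (-1399 + 388)*(-1379 + 1838) = -1011*459 = -464049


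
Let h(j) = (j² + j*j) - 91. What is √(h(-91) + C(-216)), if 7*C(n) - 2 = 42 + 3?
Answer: 36*√623/7 ≈ 128.37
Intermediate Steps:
C(n) = 47/7 (C(n) = 2/7 + (42 + 3)/7 = 2/7 + (⅐)*45 = 2/7 + 45/7 = 47/7)
h(j) = -91 + 2*j² (h(j) = (j² + j²) - 91 = 2*j² - 91 = -91 + 2*j²)
√(h(-91) + C(-216)) = √((-91 + 2*(-91)²) + 47/7) = √((-91 + 2*8281) + 47/7) = √((-91 + 16562) + 47/7) = √(16471 + 47/7) = √(115344/7) = 36*√623/7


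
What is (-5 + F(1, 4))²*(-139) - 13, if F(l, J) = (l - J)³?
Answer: -142349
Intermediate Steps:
(-5 + F(1, 4))²*(-139) - 13 = (-5 - (4 - 1*1)³)²*(-139) - 13 = (-5 - (4 - 1)³)²*(-139) - 13 = (-5 - 1*3³)²*(-139) - 13 = (-5 - 1*27)²*(-139) - 13 = (-5 - 27)²*(-139) - 13 = (-32)²*(-139) - 13 = 1024*(-139) - 13 = -142336 - 13 = -142349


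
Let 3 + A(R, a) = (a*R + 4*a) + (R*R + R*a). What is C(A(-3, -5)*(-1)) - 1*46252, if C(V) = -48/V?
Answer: -46249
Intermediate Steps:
A(R, a) = -3 + R² + 4*a + 2*R*a (A(R, a) = -3 + ((a*R + 4*a) + (R*R + R*a)) = -3 + ((R*a + 4*a) + (R² + R*a)) = -3 + ((4*a + R*a) + (R² + R*a)) = -3 + (R² + 4*a + 2*R*a) = -3 + R² + 4*a + 2*R*a)
C(A(-3, -5)*(-1)) - 1*46252 = -48*(-1/(-3 + (-3)² + 4*(-5) + 2*(-3)*(-5))) - 1*46252 = -48*(-1/(-3 + 9 - 20 + 30)) - 46252 = -48/(16*(-1)) - 46252 = -48/(-16) - 46252 = -48*(-1/16) - 46252 = 3 - 46252 = -46249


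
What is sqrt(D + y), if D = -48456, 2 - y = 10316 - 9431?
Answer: I*sqrt(49339) ≈ 222.12*I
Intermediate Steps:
y = -883 (y = 2 - (10316 - 9431) = 2 - 1*885 = 2 - 885 = -883)
sqrt(D + y) = sqrt(-48456 - 883) = sqrt(-49339) = I*sqrt(49339)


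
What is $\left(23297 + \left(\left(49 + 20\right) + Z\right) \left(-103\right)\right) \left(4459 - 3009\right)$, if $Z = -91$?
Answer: $37066350$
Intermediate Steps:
$\left(23297 + \left(\left(49 + 20\right) + Z\right) \left(-103\right)\right) \left(4459 - 3009\right) = \left(23297 + \left(\left(49 + 20\right) - 91\right) \left(-103\right)\right) \left(4459 - 3009\right) = \left(23297 + \left(69 - 91\right) \left(-103\right)\right) 1450 = \left(23297 - -2266\right) 1450 = \left(23297 + 2266\right) 1450 = 25563 \cdot 1450 = 37066350$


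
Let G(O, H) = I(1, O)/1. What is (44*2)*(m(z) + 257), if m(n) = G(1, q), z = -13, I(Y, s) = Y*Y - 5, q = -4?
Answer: 22264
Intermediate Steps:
I(Y, s) = -5 + Y**2 (I(Y, s) = Y**2 - 5 = -5 + Y**2)
G(O, H) = -4 (G(O, H) = (-5 + 1**2)/1 = (-5 + 1)*1 = -4*1 = -4)
m(n) = -4
(44*2)*(m(z) + 257) = (44*2)*(-4 + 257) = 88*253 = 22264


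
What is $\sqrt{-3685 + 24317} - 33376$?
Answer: $-33376 + 2 \sqrt{5158} \approx -33232.0$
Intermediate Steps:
$\sqrt{-3685 + 24317} - 33376 = \sqrt{20632} - 33376 = 2 \sqrt{5158} - 33376 = -33376 + 2 \sqrt{5158}$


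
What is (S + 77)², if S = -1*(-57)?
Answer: 17956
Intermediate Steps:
S = 57
(S + 77)² = (57 + 77)² = 134² = 17956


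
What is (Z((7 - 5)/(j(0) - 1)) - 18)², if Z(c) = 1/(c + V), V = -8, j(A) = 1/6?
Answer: 885481/2704 ≈ 327.47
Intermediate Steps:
j(A) = ⅙
Z(c) = 1/(-8 + c) (Z(c) = 1/(c - 8) = 1/(-8 + c))
(Z((7 - 5)/(j(0) - 1)) - 18)² = (1/(-8 + (7 - 5)/(⅙ - 1)) - 18)² = (1/(-8 + 2/(-⅚)) - 18)² = (1/(-8 + 2*(-6/5)) - 18)² = (1/(-8 - 12/5) - 18)² = (1/(-52/5) - 18)² = (-5/52 - 18)² = (-941/52)² = 885481/2704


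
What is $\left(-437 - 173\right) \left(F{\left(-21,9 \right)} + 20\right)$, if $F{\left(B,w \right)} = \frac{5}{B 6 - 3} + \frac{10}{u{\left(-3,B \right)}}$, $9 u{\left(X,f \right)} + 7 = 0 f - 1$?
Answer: $- \frac{1370975}{258} \approx -5313.9$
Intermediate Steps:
$u{\left(X,f \right)} = - \frac{8}{9}$ ($u{\left(X,f \right)} = - \frac{7}{9} + \frac{0 f - 1}{9} = - \frac{7}{9} + \frac{0 - 1}{9} = - \frac{7}{9} + \frac{1}{9} \left(-1\right) = - \frac{7}{9} - \frac{1}{9} = - \frac{8}{9}$)
$F{\left(B,w \right)} = - \frac{45}{4} + \frac{5}{-3 + 6 B}$ ($F{\left(B,w \right)} = \frac{5}{B 6 - 3} + \frac{10}{- \frac{8}{9}} = \frac{5}{6 B - 3} + 10 \left(- \frac{9}{8}\right) = \frac{5}{-3 + 6 B} - \frac{45}{4} = - \frac{45}{4} + \frac{5}{-3 + 6 B}$)
$\left(-437 - 173\right) \left(F{\left(-21,9 \right)} + 20\right) = \left(-437 - 173\right) \left(\frac{5 \left(31 - -1134\right)}{12 \left(-1 + 2 \left(-21\right)\right)} + 20\right) = \left(-437 - 173\right) \left(\frac{5 \left(31 + 1134\right)}{12 \left(-1 - 42\right)} + 20\right) = \left(-437 - 173\right) \left(\frac{5}{12} \frac{1}{-43} \cdot 1165 + 20\right) = - 610 \left(\frac{5}{12} \left(- \frac{1}{43}\right) 1165 + 20\right) = - 610 \left(- \frac{5825}{516} + 20\right) = \left(-610\right) \frac{4495}{516} = - \frac{1370975}{258}$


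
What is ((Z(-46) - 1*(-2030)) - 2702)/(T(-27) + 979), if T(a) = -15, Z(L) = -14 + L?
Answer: -183/241 ≈ -0.75934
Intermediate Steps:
((Z(-46) - 1*(-2030)) - 2702)/(T(-27) + 979) = (((-14 - 46) - 1*(-2030)) - 2702)/(-15 + 979) = ((-60 + 2030) - 2702)/964 = (1970 - 2702)*(1/964) = -732*1/964 = -183/241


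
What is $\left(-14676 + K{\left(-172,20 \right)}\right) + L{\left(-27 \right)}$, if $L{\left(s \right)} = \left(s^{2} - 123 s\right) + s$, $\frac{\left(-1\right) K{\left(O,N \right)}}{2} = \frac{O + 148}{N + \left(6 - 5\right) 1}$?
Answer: $- \frac{74555}{7} \approx -10651.0$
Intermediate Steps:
$K{\left(O,N \right)} = - \frac{2 \left(148 + O\right)}{1 + N}$ ($K{\left(O,N \right)} = - 2 \frac{O + 148}{N + \left(6 - 5\right) 1} = - 2 \frac{148 + O}{N + 1 \cdot 1} = - 2 \frac{148 + O}{N + 1} = - 2 \frac{148 + O}{1 + N} = - \frac{2 \left(148 + O\right)}{1 + N}$)
$L{\left(s \right)} = s^{2} - 122 s$
$\left(-14676 + K{\left(-172,20 \right)}\right) + L{\left(-27 \right)} = \left(-14676 + \frac{2 \left(-148 - -172\right)}{1 + 20}\right) - 27 \left(-122 - 27\right) = \left(-14676 + \frac{2 \left(-148 + 172\right)}{21}\right) - -4023 = \left(-14676 + 2 \cdot \frac{1}{21} \cdot 24\right) + 4023 = \left(-14676 + \frac{16}{7}\right) + 4023 = - \frac{102716}{7} + 4023 = - \frac{74555}{7}$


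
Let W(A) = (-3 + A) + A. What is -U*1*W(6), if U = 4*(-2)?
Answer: 72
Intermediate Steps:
U = -8
W(A) = -3 + 2*A
-U*1*W(6) = -(-8*1)*(-3 + 2*6) = -(-8)*(-3 + 12) = -(-8)*9 = -1*(-72) = 72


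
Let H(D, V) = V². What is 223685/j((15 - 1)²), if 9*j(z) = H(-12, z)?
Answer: 41085/784 ≈ 52.404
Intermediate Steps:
j(z) = z²/9
223685/j((15 - 1)²) = 223685/((((15 - 1)²)²/9)) = 223685/(((14²)²/9)) = 223685/(((⅑)*196²)) = 223685/(((⅑)*38416)) = 223685/(38416/9) = 223685*(9/38416) = 41085/784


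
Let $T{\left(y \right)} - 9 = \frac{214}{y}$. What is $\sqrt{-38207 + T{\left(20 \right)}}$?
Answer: $\frac{i \sqrt{3818730}}{10} \approx 195.42 i$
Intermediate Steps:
$T{\left(y \right)} = 9 + \frac{214}{y}$
$\sqrt{-38207 + T{\left(20 \right)}} = \sqrt{-38207 + \left(9 + \frac{214}{20}\right)} = \sqrt{-38207 + \left(9 + 214 \cdot \frac{1}{20}\right)} = \sqrt{-38207 + \left(9 + \frac{107}{10}\right)} = \sqrt{-38207 + \frac{197}{10}} = \sqrt{- \frac{381873}{10}} = \frac{i \sqrt{3818730}}{10}$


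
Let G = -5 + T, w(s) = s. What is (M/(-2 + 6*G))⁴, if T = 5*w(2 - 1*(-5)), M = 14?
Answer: 2401/62742241 ≈ 3.8268e-5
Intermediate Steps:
T = 35 (T = 5*(2 - 1*(-5)) = 5*(2 + 5) = 5*7 = 35)
G = 30 (G = -5 + 35 = 30)
(M/(-2 + 6*G))⁴ = (14/(-2 + 6*30))⁴ = (14/(-2 + 180))⁴ = (14/178)⁴ = (14*(1/178))⁴ = (7/89)⁴ = 2401/62742241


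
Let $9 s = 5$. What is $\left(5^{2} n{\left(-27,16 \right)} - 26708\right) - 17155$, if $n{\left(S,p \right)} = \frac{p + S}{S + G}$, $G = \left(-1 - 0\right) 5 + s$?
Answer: $- \frac{12410754}{283} \approx -43854.0$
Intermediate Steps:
$s = \frac{5}{9}$ ($s = \frac{1}{9} \cdot 5 = \frac{5}{9} \approx 0.55556$)
$G = - \frac{40}{9}$ ($G = \left(-1 - 0\right) 5 + \frac{5}{9} = \left(-1 + 0\right) 5 + \frac{5}{9} = \left(-1\right) 5 + \frac{5}{9} = -5 + \frac{5}{9} = - \frac{40}{9} \approx -4.4444$)
$n{\left(S,p \right)} = \frac{S + p}{- \frac{40}{9} + S}$ ($n{\left(S,p \right)} = \frac{p + S}{S - \frac{40}{9}} = \frac{S + p}{- \frac{40}{9} + S}$)
$\left(5^{2} n{\left(-27,16 \right)} - 26708\right) - 17155 = \left(5^{2} \frac{9 \left(-27 + 16\right)}{-40 + 9 \left(-27\right)} - 26708\right) - 17155 = \left(25 \cdot 9 \frac{1}{-40 - 243} \left(-11\right) - 26708\right) - 17155 = \left(25 \cdot 9 \frac{1}{-283} \left(-11\right) - 26708\right) - 17155 = \left(25 \cdot 9 \left(- \frac{1}{283}\right) \left(-11\right) - 26708\right) - 17155 = \left(25 \cdot \frac{99}{283} - 26708\right) - 17155 = \left(\frac{2475}{283} - 26708\right) - 17155 = - \frac{7555889}{283} - 17155 = - \frac{12410754}{283}$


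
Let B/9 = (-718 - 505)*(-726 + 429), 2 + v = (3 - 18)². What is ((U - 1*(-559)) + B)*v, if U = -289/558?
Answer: 406854070445/558 ≈ 7.2913e+8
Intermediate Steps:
U = -289/558 (U = -289*1/558 = -289/558 ≈ -0.51792)
v = 223 (v = -2 + (3 - 18)² = -2 + (-15)² = -2 + 225 = 223)
B = 3269079 (B = 9*((-718 - 505)*(-726 + 429)) = 9*(-1223*(-297)) = 9*363231 = 3269079)
((U - 1*(-559)) + B)*v = ((-289/558 - 1*(-559)) + 3269079)*223 = ((-289/558 + 559) + 3269079)*223 = (311633/558 + 3269079)*223 = (1824457715/558)*223 = 406854070445/558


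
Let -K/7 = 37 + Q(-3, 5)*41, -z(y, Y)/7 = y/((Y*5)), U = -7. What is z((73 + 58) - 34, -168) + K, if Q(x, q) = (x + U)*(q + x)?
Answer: 657817/120 ≈ 5481.8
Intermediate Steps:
Q(x, q) = (-7 + x)*(q + x) (Q(x, q) = (x - 7)*(q + x) = (-7 + x)*(q + x))
z(y, Y) = -7*y/(5*Y) (z(y, Y) = -7*y/(Y*5) = -7*y/(5*Y))
K = 5481 (K = -7*(37 + ((-3)**2 - 7*5 - 7*(-3) + 5*(-3))*41) = -7*(37 + (9 - 35 + 21 - 15)*41) = -7*(37 - 20*41) = -7*(37 - 820) = -7*(-783) = 5481)
z((73 + 58) - 34, -168) + K = -7/5*((73 + 58) - 34)/(-168) + 5481 = -7/5*(131 - 34)*(-1/168) + 5481 = -7/5*97*(-1/168) + 5481 = 97/120 + 5481 = 657817/120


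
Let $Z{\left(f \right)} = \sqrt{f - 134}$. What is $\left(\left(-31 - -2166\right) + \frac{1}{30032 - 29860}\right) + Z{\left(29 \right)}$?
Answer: $\frac{367221}{172} + i \sqrt{105} \approx 2135.0 + 10.247 i$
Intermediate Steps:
$Z{\left(f \right)} = \sqrt{-134 + f}$
$\left(\left(-31 - -2166\right) + \frac{1}{30032 - 29860}\right) + Z{\left(29 \right)} = \left(\left(-31 - -2166\right) + \frac{1}{30032 - 29860}\right) + \sqrt{-134 + 29} = \left(\left(-31 + 2166\right) + \frac{1}{172}\right) + \sqrt{-105} = \left(2135 + \frac{1}{172}\right) + i \sqrt{105} = \frac{367221}{172} + i \sqrt{105}$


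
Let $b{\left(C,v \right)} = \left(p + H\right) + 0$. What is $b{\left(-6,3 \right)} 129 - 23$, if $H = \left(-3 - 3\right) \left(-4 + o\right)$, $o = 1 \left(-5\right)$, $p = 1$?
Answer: $7072$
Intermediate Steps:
$o = -5$
$H = 54$ ($H = \left(-3 - 3\right) \left(-4 - 5\right) = \left(-6\right) \left(-9\right) = 54$)
$b{\left(C,v \right)} = 55$ ($b{\left(C,v \right)} = \left(1 + 54\right) + 0 = 55 + 0 = 55$)
$b{\left(-6,3 \right)} 129 - 23 = 55 \cdot 129 - 23 = 7095 - 23 = 7072$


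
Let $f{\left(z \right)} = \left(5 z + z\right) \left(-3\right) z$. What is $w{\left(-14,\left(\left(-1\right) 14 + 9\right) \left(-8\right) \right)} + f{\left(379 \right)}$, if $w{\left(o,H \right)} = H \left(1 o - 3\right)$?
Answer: $-2586218$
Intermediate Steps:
$f{\left(z \right)} = - 18 z^{2}$ ($f{\left(z \right)} = 6 z \left(-3\right) z = - 18 z z = - 18 z^{2}$)
$w{\left(o,H \right)} = H \left(-3 + o\right)$ ($w{\left(o,H \right)} = H \left(o - 3\right) = H \left(-3 + o\right)$)
$w{\left(-14,\left(\left(-1\right) 14 + 9\right) \left(-8\right) \right)} + f{\left(379 \right)} = \left(\left(-1\right) 14 + 9\right) \left(-8\right) \left(-3 - 14\right) - 18 \cdot 379^{2} = \left(-14 + 9\right) \left(-8\right) \left(-17\right) - 2585538 = \left(-5\right) \left(-8\right) \left(-17\right) - 2585538 = 40 \left(-17\right) - 2585538 = -680 - 2585538 = -2586218$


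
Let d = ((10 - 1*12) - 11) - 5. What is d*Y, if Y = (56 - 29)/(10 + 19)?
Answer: -486/29 ≈ -16.759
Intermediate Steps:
d = -18 (d = ((10 - 12) - 11) - 5 = (-2 - 11) - 5 = -13 - 5 = -18)
Y = 27/29 ≈ 0.93103
d*Y = -18*27/29 = -486/29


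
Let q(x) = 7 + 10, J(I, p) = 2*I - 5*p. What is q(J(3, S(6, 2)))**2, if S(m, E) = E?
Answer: 289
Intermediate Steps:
J(I, p) = -5*p + 2*I
q(x) = 17
q(J(3, S(6, 2)))**2 = 17**2 = 289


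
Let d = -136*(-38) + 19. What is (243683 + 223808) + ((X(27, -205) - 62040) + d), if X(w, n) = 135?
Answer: 410773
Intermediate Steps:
d = 5187 (d = 5168 + 19 = 5187)
(243683 + 223808) + ((X(27, -205) - 62040) + d) = (243683 + 223808) + ((135 - 62040) + 5187) = 467491 + (-61905 + 5187) = 467491 - 56718 = 410773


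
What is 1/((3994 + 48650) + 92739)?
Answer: 1/145383 ≈ 6.8784e-6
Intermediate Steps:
1/((3994 + 48650) + 92739) = 1/(52644 + 92739) = 1/145383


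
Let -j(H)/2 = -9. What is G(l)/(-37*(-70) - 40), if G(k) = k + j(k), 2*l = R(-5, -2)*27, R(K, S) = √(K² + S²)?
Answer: 3/425 + 9*√29/1700 ≈ 0.035569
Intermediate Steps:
j(H) = 18 (j(H) = -2*(-9) = 18)
l = 27*√29/2 (l = (√((-5)² + (-2)²)*27)/2 = (√(25 + 4)*27)/2 = (√29*27)/2 = (27*√29)/2 = 27*√29/2 ≈ 72.700)
G(k) = 18 + k (G(k) = k + 18 = 18 + k)
G(l)/(-37*(-70) - 40) = (18 + 27*√29/2)/(-37*(-70) - 40) = (18 + 27*√29/2)/(2590 - 40) = (18 + 27*√29/2)/2550 = (18 + 27*√29/2)*(1/2550) = 3/425 + 9*√29/1700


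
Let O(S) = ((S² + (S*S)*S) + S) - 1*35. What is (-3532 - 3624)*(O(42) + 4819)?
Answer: -577331768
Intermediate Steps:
O(S) = -35 + S + S² + S³ (O(S) = ((S² + S²*S) + S) - 35 = ((S² + S³) + S) - 35 = (S + S² + S³) - 35 = -35 + S + S² + S³)
(-3532 - 3624)*(O(42) + 4819) = (-3532 - 3624)*((-35 + 42 + 42² + 42³) + 4819) = -7156*((-35 + 42 + 1764 + 74088) + 4819) = -7156*(75859 + 4819) = -7156*80678 = -577331768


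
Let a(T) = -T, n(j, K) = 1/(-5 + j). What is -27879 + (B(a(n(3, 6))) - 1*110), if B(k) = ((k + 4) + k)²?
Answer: -27964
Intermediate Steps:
B(k) = (4 + 2*k)² (B(k) = ((4 + k) + k)² = (4 + 2*k)²)
-27879 + (B(a(n(3, 6))) - 1*110) = -27879 + (4*(2 - 1/(-5 + 3))² - 1*110) = -27879 + (4*(2 - 1/(-2))² - 110) = -27879 + (4*(2 - 1*(-½))² - 110) = -27879 + (4*(2 + ½)² - 110) = -27879 + (4*(5/2)² - 110) = -27879 + (4*(25/4) - 110) = -27879 + (25 - 110) = -27879 - 85 = -27964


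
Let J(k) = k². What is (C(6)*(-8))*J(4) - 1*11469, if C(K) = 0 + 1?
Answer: -11597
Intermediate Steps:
C(K) = 1
(C(6)*(-8))*J(4) - 1*11469 = (1*(-8))*4² - 1*11469 = -8*16 - 11469 = -128 - 11469 = -11597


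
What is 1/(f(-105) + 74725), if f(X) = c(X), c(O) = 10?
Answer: 1/74735 ≈ 1.3381e-5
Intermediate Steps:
f(X) = 10
1/(f(-105) + 74725) = 1/(10 + 74725) = 1/74735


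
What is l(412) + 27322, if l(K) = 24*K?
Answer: 37210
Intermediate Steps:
l(412) + 27322 = 24*412 + 27322 = 9888 + 27322 = 37210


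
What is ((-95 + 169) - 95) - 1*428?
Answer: -449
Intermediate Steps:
((-95 + 169) - 95) - 1*428 = (74 - 95) - 428 = -21 - 428 = -449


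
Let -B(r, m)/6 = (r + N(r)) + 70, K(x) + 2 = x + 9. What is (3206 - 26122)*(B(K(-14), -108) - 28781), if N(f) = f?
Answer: 667245172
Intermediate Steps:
K(x) = 7 + x (K(x) = -2 + (x + 9) = -2 + (9 + x) = 7 + x)
B(r, m) = -420 - 12*r (B(r, m) = -6*((r + r) + 70) = -6*(2*r + 70) = -6*(70 + 2*r) = -420 - 12*r)
(3206 - 26122)*(B(K(-14), -108) - 28781) = (3206 - 26122)*((-420 - 12*(7 - 14)) - 28781) = -22916*((-420 - 12*(-7)) - 28781) = -22916*((-420 + 84) - 28781) = -22916*(-336 - 28781) = -22916*(-29117) = 667245172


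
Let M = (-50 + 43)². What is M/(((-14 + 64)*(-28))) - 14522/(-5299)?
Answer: 2867307/1059800 ≈ 2.7055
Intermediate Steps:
M = 49 (M = (-7)² = 49)
M/(((-14 + 64)*(-28))) - 14522/(-5299) = 49/(((-14 + 64)*(-28))) - 14522/(-5299) = 49/((50*(-28))) - 14522*(-1/5299) = 49/(-1400) + 14522/5299 = 49*(-1/1400) + 14522/5299 = -7/200 + 14522/5299 = 2867307/1059800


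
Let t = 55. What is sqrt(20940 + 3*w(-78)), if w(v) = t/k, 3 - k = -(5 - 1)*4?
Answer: 15*sqrt(33611)/19 ≈ 144.74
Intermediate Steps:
k = 19 (k = 3 - (-(5 - 1))*4 = 3 - (-1*4)*4 = 3 - (-4)*4 = 3 - 1*(-16) = 3 + 16 = 19)
w(v) = 55/19
sqrt(20940 + 3*w(-78)) = sqrt(20940 + 3*(55/19)) = sqrt(20940 + 165/19) = sqrt(398025/19) = 15*sqrt(33611)/19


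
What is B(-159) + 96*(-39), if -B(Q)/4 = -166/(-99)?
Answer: -371320/99 ≈ -3750.7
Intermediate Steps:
B(Q) = -664/99 (B(Q) = -(-664)/(-99) = -(-664)*(-1)/99 = -4*166/99 = -664/99)
B(-159) + 96*(-39) = -664/99 + 96*(-39) = -664/99 - 3744 = -371320/99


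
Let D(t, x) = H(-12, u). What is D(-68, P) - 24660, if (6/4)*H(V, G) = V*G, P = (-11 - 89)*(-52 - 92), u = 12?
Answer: -24756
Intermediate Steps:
P = 14400 (P = -100*(-144) = 14400)
H(V, G) = 2*G*V/3 (H(V, G) = 2*(V*G)/3 = 2*(G*V)/3 = 2*G*V/3)
D(t, x) = -96 (D(t, x) = (⅔)*12*(-12) = -96)
D(-68, P) - 24660 = -96 - 24660 = -24756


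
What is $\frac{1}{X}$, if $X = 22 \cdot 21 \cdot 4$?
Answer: $\frac{1}{1848} \approx 0.00054113$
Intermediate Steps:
$X = 1848$ ($X = 462 \cdot 4 = 1848$)
$\frac{1}{X} = \frac{1}{1848}$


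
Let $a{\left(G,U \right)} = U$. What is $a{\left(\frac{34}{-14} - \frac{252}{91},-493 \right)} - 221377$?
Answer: $-221870$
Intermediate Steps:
$a{\left(\frac{34}{-14} - \frac{252}{91},-493 \right)} - 221377 = -493 - 221377 = -221870$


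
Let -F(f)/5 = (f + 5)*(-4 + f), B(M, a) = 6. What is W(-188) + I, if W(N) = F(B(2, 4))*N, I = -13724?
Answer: 6956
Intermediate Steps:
F(f) = -5*(-4 + f)*(5 + f) (F(f) = -5*(f + 5)*(-4 + f) = -5*(5 + f)*(-4 + f) = -5*(-4 + f)*(5 + f))
W(N) = -110*N (W(N) = (100 - 5*6 - 5*6**2)*N = (100 - 30 - 5*36)*N = (100 - 30 - 180)*N = -110*N)
W(-188) + I = -110*(-188) - 13724 = 20680 - 13724 = 6956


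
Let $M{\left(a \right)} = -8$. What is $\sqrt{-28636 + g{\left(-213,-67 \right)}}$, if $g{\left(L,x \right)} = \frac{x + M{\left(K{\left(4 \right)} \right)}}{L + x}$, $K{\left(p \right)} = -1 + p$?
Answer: $\frac{i \sqrt{22450414}}{28} \approx 169.22 i$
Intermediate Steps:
$g{\left(L,x \right)} = \frac{-8 + x}{L + x}$ ($g{\left(L,x \right)} = \frac{x - 8}{L + x} = \frac{-8 + x}{L + x}$)
$\sqrt{-28636 + g{\left(-213,-67 \right)}} = \sqrt{-28636 + \frac{-8 - 67}{-213 - 67}} = \sqrt{-28636 + \frac{1}{-280} \left(-75\right)} = \sqrt{-28636 - - \frac{15}{56}} = \sqrt{-28636 + \frac{15}{56}} = \sqrt{- \frac{1603601}{56}} = \frac{i \sqrt{22450414}}{28}$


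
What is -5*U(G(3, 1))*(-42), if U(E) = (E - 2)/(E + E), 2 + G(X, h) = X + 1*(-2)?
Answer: 315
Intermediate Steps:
G(X, h) = -4 + X (G(X, h) = -2 + (X + 1*(-2)) = -2 + (X - 2) = -2 + (-2 + X) = -4 + X)
U(E) = (-2 + E)/(2*E) (U(E) = (-2 + E)/((2*E)) = (-2 + E)*(1/(2*E)) = (-2 + E)/(2*E))
-5*U(G(3, 1))*(-42) = -5*(-2 + (-4 + 3))/(2*(-4 + 3))*(-42) = -5*(-2 - 1)/(2*(-1))*(-42) = -5*(-1)*(-3)/2*(-42) = -5*3/2*(-42) = -15/2*(-42) = 315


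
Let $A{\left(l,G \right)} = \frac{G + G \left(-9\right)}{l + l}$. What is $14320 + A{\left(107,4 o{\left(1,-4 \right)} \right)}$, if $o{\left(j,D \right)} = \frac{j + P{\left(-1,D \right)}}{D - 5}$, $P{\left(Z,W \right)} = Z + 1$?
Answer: $\frac{13790176}{963} \approx 14320.0$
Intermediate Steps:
$P{\left(Z,W \right)} = 1 + Z$
$o{\left(j,D \right)} = \frac{j}{-5 + D}$ ($o{\left(j,D \right)} = \frac{j + \left(1 - 1\right)}{D - 5} = \frac{j + 0}{-5 + D} = \frac{j}{-5 + D}$)
$A{\left(l,G \right)} = - \frac{4 G}{l}$ ($A{\left(l,G \right)} = \frac{G - 9 G}{2 l} = - 8 G \frac{1}{2 l} = - \frac{4 G}{l}$)
$14320 + A{\left(107,4 o{\left(1,-4 \right)} \right)} = 14320 - \frac{4 \cdot 4 \cdot 1 \frac{1}{-5 - 4}}{107} = 14320 - 4 \cdot 4 \cdot 1 \frac{1}{-9} \cdot \frac{1}{107} = 14320 - 4 \cdot 4 \cdot 1 \left(- \frac{1}{9}\right) \frac{1}{107} = 14320 - 4 \cdot 4 \left(- \frac{1}{9}\right) \frac{1}{107} = 14320 - \left(- \frac{16}{9}\right) \frac{1}{107} = 14320 + \frac{16}{963} = \frac{13790176}{963}$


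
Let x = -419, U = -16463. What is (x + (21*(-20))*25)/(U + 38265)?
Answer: -10919/21802 ≈ -0.50083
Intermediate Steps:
(x + (21*(-20))*25)/(U + 38265) = (-419 + (21*(-20))*25)/(-16463 + 38265) = (-419 - 420*25)/21802 = (-419 - 10500)*(1/21802) = -10919*1/21802 = -10919/21802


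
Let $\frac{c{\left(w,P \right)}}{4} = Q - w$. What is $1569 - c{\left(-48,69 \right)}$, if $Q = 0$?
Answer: $1377$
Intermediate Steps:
$c{\left(w,P \right)} = - 4 w$ ($c{\left(w,P \right)} = 4 \left(0 - w\right) = 4 \left(- w\right) = - 4 w$)
$1569 - c{\left(-48,69 \right)} = 1569 - \left(-4\right) \left(-48\right) = 1569 - 192 = 1377$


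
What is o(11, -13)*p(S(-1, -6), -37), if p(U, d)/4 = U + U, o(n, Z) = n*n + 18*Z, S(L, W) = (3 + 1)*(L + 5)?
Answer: -14464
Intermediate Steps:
S(L, W) = 20 + 4*L (S(L, W) = 4*(5 + L) = 20 + 4*L)
o(n, Z) = n**2 + 18*Z
p(U, d) = 8*U (p(U, d) = 4*(U + U) = 4*(2*U) = 8*U)
o(11, -13)*p(S(-1, -6), -37) = (11**2 + 18*(-13))*(8*(20 + 4*(-1))) = (121 - 234)*(8*(20 - 4)) = -904*16 = -113*128 = -14464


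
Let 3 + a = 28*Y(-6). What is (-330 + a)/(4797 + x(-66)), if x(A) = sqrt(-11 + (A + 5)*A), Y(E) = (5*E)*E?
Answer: 22579479/23007194 - 4707*sqrt(4015)/23007194 ≈ 0.96845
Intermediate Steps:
Y(E) = 5*E**2
a = 5037 (a = -3 + 28*(5*(-6)**2) = -3 + 28*(5*36) = -3 + 28*180 = -3 + 5040 = 5037)
x(A) = sqrt(-11 + A*(5 + A)) (x(A) = sqrt(-11 + (5 + A)*A) = sqrt(-11 + A*(5 + A)))
(-330 + a)/(4797 + x(-66)) = (-330 + 5037)/(4797 + sqrt(-11 + (-66)**2 + 5*(-66))) = 4707/(4797 + sqrt(-11 + 4356 - 330)) = 4707/(4797 + sqrt(4015))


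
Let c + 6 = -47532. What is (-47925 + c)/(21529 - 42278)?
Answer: 95463/20749 ≈ 4.6008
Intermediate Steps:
c = -47538 (c = -6 - 47532 = -47538)
(-47925 + c)/(21529 - 42278) = (-47925 - 47538)/(21529 - 42278) = -95463/(-20749) = -95463*(-1/20749) = 95463/20749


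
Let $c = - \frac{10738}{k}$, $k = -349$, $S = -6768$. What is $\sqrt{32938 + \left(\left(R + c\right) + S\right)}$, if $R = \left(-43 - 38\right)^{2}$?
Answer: $\frac{\sqrt{3990416093}}{349} \approx 181.0$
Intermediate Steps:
$R = 6561$ ($R = \left(-81\right)^{2} = 6561$)
$c = \frac{10738}{349}$ ($c = - \frac{10738}{-349} = \left(-10738\right) \left(- \frac{1}{349}\right) = \frac{10738}{349} \approx 30.768$)
$\sqrt{32938 + \left(\left(R + c\right) + S\right)} = \sqrt{32938 + \left(\left(6561 + \frac{10738}{349}\right) - 6768\right)} = \sqrt{32938 + \left(\frac{2300527}{349} - 6768\right)} = \sqrt{32938 - \frac{61505}{349}} = \sqrt{\frac{11433857}{349}} = \frac{\sqrt{3990416093}}{349}$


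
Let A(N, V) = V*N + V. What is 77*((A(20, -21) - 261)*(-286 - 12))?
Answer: 16108092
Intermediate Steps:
A(N, V) = V + N*V (A(N, V) = N*V + V = V + N*V)
77*((A(20, -21) - 261)*(-286 - 12)) = 77*((-21*(1 + 20) - 261)*(-286 - 12)) = 77*((-21*21 - 261)*(-298)) = 77*((-441 - 261)*(-298)) = 77*(-702*(-298)) = 77*209196 = 16108092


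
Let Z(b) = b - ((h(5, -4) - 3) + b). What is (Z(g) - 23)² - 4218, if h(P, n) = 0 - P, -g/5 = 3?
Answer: -3993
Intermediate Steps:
g = -15 (g = -5*3 = -15)
h(P, n) = -P
Z(b) = 8 (Z(b) = b - ((-1*5 - 3) + b) = b - ((-5 - 3) + b) = b - (-8 + b) = b + (8 - b) = 8)
(Z(g) - 23)² - 4218 = (8 - 23)² - 4218 = (-15)² - 4218 = 225 - 4218 = -3993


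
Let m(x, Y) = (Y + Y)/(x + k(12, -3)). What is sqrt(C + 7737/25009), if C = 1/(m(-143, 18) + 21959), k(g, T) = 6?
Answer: 2*sqrt(437853387914241714389)/75235750123 ≈ 0.55625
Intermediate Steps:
m(x, Y) = 2*Y/(6 + x) (m(x, Y) = (Y + Y)/(x + 6) = (2*Y)/(6 + x) = 2*Y/(6 + x))
C = 137/3008347 (C = 1/(2*18/(6 - 143) + 21959) = 1/(2*18/(-137) + 21959) = 1/(2*18*(-1/137) + 21959) = 1/(-36/137 + 21959) = 1/(3008347/137) = 137/3008347 ≈ 4.5540e-5)
sqrt(C + 7737/25009) = sqrt(137/3008347 + 7737/25009) = sqrt(23279006972/75235750123) = 2*sqrt(437853387914241714389)/75235750123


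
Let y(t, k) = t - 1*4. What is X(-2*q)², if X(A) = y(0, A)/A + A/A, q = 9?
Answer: 121/81 ≈ 1.4938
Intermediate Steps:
y(t, k) = -4 + t (y(t, k) = t - 4 = -4 + t)
X(A) = 1 - 4/A (X(A) = (-4 + 0)/A + A/A = -4/A + 1 = 1 - 4/A)
X(-2*q)² = ((-4 - 2*9)/((-2*9)))² = ((-4 - 18)/(-18))² = (-1/18*(-22))² = (11/9)² = 121/81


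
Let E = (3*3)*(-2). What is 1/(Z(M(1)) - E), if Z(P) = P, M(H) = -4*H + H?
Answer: 1/15 ≈ 0.066667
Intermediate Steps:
M(H) = -3*H
E = -18 (E = 9*(-2) = -18)
1/(Z(M(1)) - E) = 1/(-3*1 - 1*(-18)) = 1/(-3 + 18) = 1/15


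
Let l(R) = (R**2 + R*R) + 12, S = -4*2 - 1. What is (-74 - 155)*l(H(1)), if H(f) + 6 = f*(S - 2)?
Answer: -135110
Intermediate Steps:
S = -9 (S = -8 - 1 = -9)
H(f) = -6 - 11*f (H(f) = -6 + f*(-9 - 2) = -6 + f*(-11) = -6 - 11*f)
l(R) = 12 + 2*R**2 (l(R) = (R**2 + R**2) + 12 = 2*R**2 + 12 = 12 + 2*R**2)
(-74 - 155)*l(H(1)) = (-74 - 155)*(12 + 2*(-6 - 11*1)**2) = -229*(12 + 2*(-6 - 11)**2) = -229*(12 + 2*(-17)**2) = -229*(12 + 2*289) = -229*(12 + 578) = -229*590 = -135110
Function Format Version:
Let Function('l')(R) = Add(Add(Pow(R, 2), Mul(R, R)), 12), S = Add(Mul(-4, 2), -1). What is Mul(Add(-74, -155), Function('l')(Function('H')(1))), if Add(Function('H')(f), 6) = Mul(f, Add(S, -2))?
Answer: -135110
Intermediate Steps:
S = -9 (S = Add(-8, -1) = -9)
Function('H')(f) = Add(-6, Mul(-11, f)) (Function('H')(f) = Add(-6, Mul(f, Add(-9, -2))) = Add(-6, Mul(f, -11)) = Add(-6, Mul(-11, f)))
Function('l')(R) = Add(12, Mul(2, Pow(R, 2))) (Function('l')(R) = Add(Add(Pow(R, 2), Pow(R, 2)), 12) = Add(Mul(2, Pow(R, 2)), 12) = Add(12, Mul(2, Pow(R, 2))))
Mul(Add(-74, -155), Function('l')(Function('H')(1))) = Mul(Add(-74, -155), Add(12, Mul(2, Pow(Add(-6, Mul(-11, 1)), 2)))) = Mul(-229, Add(12, Mul(2, Pow(Add(-6, -11), 2)))) = Mul(-229, Add(12, Mul(2, Pow(-17, 2)))) = Mul(-229, Add(12, Mul(2, 289))) = Mul(-229, Add(12, 578)) = Mul(-229, 590) = -135110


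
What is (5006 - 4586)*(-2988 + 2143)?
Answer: -354900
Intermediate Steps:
(5006 - 4586)*(-2988 + 2143) = 420*(-845) = -354900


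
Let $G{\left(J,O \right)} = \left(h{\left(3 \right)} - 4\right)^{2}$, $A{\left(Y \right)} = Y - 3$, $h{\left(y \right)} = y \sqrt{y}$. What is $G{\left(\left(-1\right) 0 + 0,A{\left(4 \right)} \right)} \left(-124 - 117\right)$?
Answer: $-10363 + 5784 \sqrt{3} \approx -344.82$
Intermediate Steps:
$h{\left(y \right)} = y^{\frac{3}{2}}$
$A{\left(Y \right)} = -3 + Y$
$G{\left(J,O \right)} = \left(-4 + 3 \sqrt{3}\right)^{2}$ ($G{\left(J,O \right)} = \left(3^{\frac{3}{2}} - 4\right)^{2} = \left(3 \sqrt{3} - 4\right)^{2} = \left(-4 + 3 \sqrt{3}\right)^{2}$)
$G{\left(\left(-1\right) 0 + 0,A{\left(4 \right)} \right)} \left(-124 - 117\right) = \left(43 - 24 \sqrt{3}\right) \left(-124 - 117\right) = \left(43 - 24 \sqrt{3}\right) \left(-241\right) = -10363 + 5784 \sqrt{3}$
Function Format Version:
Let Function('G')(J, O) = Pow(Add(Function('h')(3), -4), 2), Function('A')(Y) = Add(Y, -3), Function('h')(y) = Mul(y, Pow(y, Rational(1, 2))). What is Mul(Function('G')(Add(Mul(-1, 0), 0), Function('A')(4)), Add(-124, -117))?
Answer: Add(-10363, Mul(5784, Pow(3, Rational(1, 2)))) ≈ -344.82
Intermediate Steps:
Function('h')(y) = Pow(y, Rational(3, 2))
Function('A')(Y) = Add(-3, Y)
Function('G')(J, O) = Pow(Add(-4, Mul(3, Pow(3, Rational(1, 2)))), 2) (Function('G')(J, O) = Pow(Add(Pow(3, Rational(3, 2)), -4), 2) = Pow(Add(Mul(3, Pow(3, Rational(1, 2))), -4), 2) = Pow(Add(-4, Mul(3, Pow(3, Rational(1, 2)))), 2))
Mul(Function('G')(Add(Mul(-1, 0), 0), Function('A')(4)), Add(-124, -117)) = Mul(Add(43, Mul(-24, Pow(3, Rational(1, 2)))), Add(-124, -117)) = Mul(Add(43, Mul(-24, Pow(3, Rational(1, 2)))), -241) = Add(-10363, Mul(5784, Pow(3, Rational(1, 2))))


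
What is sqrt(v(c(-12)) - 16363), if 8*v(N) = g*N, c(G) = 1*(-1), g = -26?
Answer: 3*I*sqrt(7271)/2 ≈ 127.91*I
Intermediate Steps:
c(G) = -1
v(N) = -13*N/4 (v(N) = (-26*N)/8 = -13*N/4)
sqrt(v(c(-12)) - 16363) = sqrt(-13/4*(-1) - 16363) = sqrt(13/4 - 16363) = sqrt(-65439/4) = 3*I*sqrt(7271)/2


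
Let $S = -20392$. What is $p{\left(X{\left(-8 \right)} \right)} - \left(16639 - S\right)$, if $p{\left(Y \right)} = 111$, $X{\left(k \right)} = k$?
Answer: $-36920$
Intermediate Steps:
$p{\left(X{\left(-8 \right)} \right)} - \left(16639 - S\right) = 111 - \left(16639 - -20392\right) = 111 - \left(16639 + 20392\right) = 111 - 37031 = -36920$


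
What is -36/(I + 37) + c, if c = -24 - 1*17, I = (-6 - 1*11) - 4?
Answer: -173/4 ≈ -43.250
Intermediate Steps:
I = -21 (I = (-6 - 11) - 4 = -17 - 4 = -21)
c = -41 (c = -24 - 17 = -41)
-36/(I + 37) + c = -36/(-21 + 37) - 41 = -36/16 - 41 = -36*1/16 - 41 = -9/4 - 41 = -173/4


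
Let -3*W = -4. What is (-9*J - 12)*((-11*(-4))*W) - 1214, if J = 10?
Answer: -7198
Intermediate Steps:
W = 4/3 (W = -⅓*(-4) = 4/3 ≈ 1.3333)
(-9*J - 12)*((-11*(-4))*W) - 1214 = (-9*10 - 12)*(-11*(-4)*(4/3)) - 1214 = (-90 - 12)*(44*(4/3)) - 1214 = -102*176/3 - 1214 = -5984 - 1214 = -7198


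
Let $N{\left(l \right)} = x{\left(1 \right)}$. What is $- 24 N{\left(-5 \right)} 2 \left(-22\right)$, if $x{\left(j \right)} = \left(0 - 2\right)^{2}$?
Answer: $4224$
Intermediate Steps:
$x{\left(j \right)} = 4$ ($x{\left(j \right)} = \left(-2\right)^{2} = 4$)
$N{\left(l \right)} = 4$
$- 24 N{\left(-5 \right)} 2 \left(-22\right) = - 24 \cdot 4 \cdot 2 \left(-22\right) = \left(-24\right) 8 \left(-22\right) = \left(-192\right) \left(-22\right) = 4224$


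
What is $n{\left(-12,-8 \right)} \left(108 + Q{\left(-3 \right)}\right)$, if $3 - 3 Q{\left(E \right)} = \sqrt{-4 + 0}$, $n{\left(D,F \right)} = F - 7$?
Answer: $-1635 + 10 i \approx -1635.0 + 10.0 i$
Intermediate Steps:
$n{\left(D,F \right)} = -7 + F$ ($n{\left(D,F \right)} = F - 7 = -7 + F$)
$Q{\left(E \right)} = 1 - \frac{2 i}{3}$ ($Q{\left(E \right)} = 1 - \frac{\sqrt{-4 + 0}}{3} = 1 - \frac{\sqrt{-4}}{3} = 1 - \frac{2 i}{3}$)
$n{\left(-12,-8 \right)} \left(108 + Q{\left(-3 \right)}\right) = \left(-7 - 8\right) \left(108 + \left(1 - \frac{2 i}{3}\right)\right) = - 15 \left(109 - \frac{2 i}{3}\right) = -1635 + 10 i$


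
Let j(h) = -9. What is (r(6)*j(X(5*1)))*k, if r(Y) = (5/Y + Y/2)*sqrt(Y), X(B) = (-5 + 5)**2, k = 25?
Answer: -1725*sqrt(6)/2 ≈ -2112.7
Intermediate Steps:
X(B) = 0 (X(B) = 0**2 = 0)
r(Y) = sqrt(Y)*(Y/2 + 5/Y) (r(Y) = (5/Y + Y*(1/2))*sqrt(Y) = (5/Y + Y/2)*sqrt(Y) = (Y/2 + 5/Y)*sqrt(Y) = sqrt(Y)*(Y/2 + 5/Y))
(r(6)*j(X(5*1)))*k = (((10 + 6**2)/(2*sqrt(6)))*(-9))*25 = (((sqrt(6)/6)*(10 + 36)/2)*(-9))*25 = (((1/2)*(sqrt(6)/6)*46)*(-9))*25 = ((23*sqrt(6)/6)*(-9))*25 = -69*sqrt(6)/2*25 = -1725*sqrt(6)/2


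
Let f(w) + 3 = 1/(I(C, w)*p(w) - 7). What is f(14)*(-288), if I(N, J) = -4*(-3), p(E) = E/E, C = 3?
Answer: 4032/5 ≈ 806.40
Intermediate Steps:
p(E) = 1
I(N, J) = 12
f(w) = -14/5 (f(w) = -3 + 1/(12*1 - 7) = -3 + 1/(12 - 7) = -3 + 1/5 = -3 + ⅕ = -14/5)
f(14)*(-288) = -14/5*(-288) = 4032/5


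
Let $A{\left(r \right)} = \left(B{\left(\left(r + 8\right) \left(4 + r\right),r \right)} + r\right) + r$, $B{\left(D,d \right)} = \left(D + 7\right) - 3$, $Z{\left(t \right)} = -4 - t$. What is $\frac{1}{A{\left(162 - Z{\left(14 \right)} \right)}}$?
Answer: $\frac{1}{34956} \approx 2.8607 \cdot 10^{-5}$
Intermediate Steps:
$B{\left(D,d \right)} = 4 + D$ ($B{\left(D,d \right)} = \left(7 + D\right) - 3 = 4 + D$)
$A{\left(r \right)} = 4 + 2 r + \left(4 + r\right) \left(8 + r\right)$ ($A{\left(r \right)} = \left(\left(4 + \left(r + 8\right) \left(4 + r\right)\right) + r\right) + r = \left(\left(4 + \left(8 + r\right) \left(4 + r\right)\right) + r\right) + r = \left(\left(4 + \left(4 + r\right) \left(8 + r\right)\right) + r\right) + r = \left(4 + r + \left(4 + r\right) \left(8 + r\right)\right) + r = 4 + 2 r + \left(4 + r\right) \left(8 + r\right)$)
$\frac{1}{A{\left(162 - Z{\left(14 \right)} \right)}} = \frac{1}{36 + \left(162 - \left(-4 - 14\right)\right)^{2} + 14 \left(162 - \left(-4 - 14\right)\right)} = \frac{1}{36 + \left(162 - -18\right)^{2} + 14 \left(162 - -18\right)} = \frac{1}{36 + \left(162 + 18\right)^{2} + 14 \left(162 + 18\right)} = \frac{1}{36 + 180^{2} + 14 \cdot 180} = \frac{1}{36 + 32400 + 2520} = \frac{1}{34956}$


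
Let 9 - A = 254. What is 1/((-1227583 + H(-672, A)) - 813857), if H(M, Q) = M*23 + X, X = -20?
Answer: -1/2056916 ≈ -4.8616e-7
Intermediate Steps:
A = -245 (A = 9 - 1*254 = 9 - 254 = -245)
H(M, Q) = -20 + 23*M (H(M, Q) = M*23 - 20 = 23*M - 20 = -20 + 23*M)
1/((-1227583 + H(-672, A)) - 813857) = 1/((-1227583 + (-20 + 23*(-672))) - 813857) = 1/((-1227583 + (-20 - 15456)) - 813857) = 1/((-1227583 - 15476) - 813857) = 1/(-1243059 - 813857) = 1/(-2056916) = -1/2056916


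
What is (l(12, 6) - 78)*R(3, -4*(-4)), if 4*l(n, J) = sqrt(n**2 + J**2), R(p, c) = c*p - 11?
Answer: -2886 + 111*sqrt(5)/2 ≈ -2761.9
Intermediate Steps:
R(p, c) = -11 + c*p
l(n, J) = sqrt(J**2 + n**2)/4 (l(n, J) = sqrt(n**2 + J**2)/4 = sqrt(J**2 + n**2)/4)
(l(12, 6) - 78)*R(3, -4*(-4)) = (sqrt(6**2 + 12**2)/4 - 78)*(-11 - 4*(-4)*3) = (sqrt(36 + 144)/4 - 78)*(-11 + 16*3) = (sqrt(180)/4 - 78)*(-11 + 48) = ((6*sqrt(5))/4 - 78)*37 = (3*sqrt(5)/2 - 78)*37 = (-78 + 3*sqrt(5)/2)*37 = -2886 + 111*sqrt(5)/2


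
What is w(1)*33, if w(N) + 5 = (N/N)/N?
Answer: -132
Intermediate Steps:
w(N) = -5 + 1/N (w(N) = -5 + (N/N)/N = -5 + 1/N)
w(1)*33 = (-5 + 1/1)*33 = (-5 + 1)*33 = -4*33 = -132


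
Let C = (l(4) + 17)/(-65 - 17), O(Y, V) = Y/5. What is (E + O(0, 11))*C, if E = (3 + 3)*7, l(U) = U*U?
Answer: -693/41 ≈ -16.902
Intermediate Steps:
O(Y, V) = Y/5 (O(Y, V) = Y*(⅕) = Y/5)
l(U) = U²
E = 42 (E = 6*7 = 42)
C = -33/82 (C = (4² + 17)/(-65 - 17) = (16 + 17)/(-82) = 33*(-1/82) = -33/82 ≈ -0.40244)
(E + O(0, 11))*C = (42 + (⅕)*0)*(-33/82) = (42 + 0)*(-33/82) = 42*(-33/82) = -693/41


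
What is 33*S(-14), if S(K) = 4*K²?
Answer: 25872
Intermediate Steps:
33*S(-14) = 33*(4*(-14)²) = 33*(4*196) = 33*784 = 25872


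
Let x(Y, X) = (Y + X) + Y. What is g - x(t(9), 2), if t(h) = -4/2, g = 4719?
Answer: 4721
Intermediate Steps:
t(h) = -2 (t(h) = -4*½ = -2)
x(Y, X) = X + 2*Y (x(Y, X) = (X + Y) + Y = X + 2*Y)
g - x(t(9), 2) = 4719 - (2 + 2*(-2)) = 4719 - (2 - 4) = 4719 - 1*(-2) = 4719 + 2 = 4721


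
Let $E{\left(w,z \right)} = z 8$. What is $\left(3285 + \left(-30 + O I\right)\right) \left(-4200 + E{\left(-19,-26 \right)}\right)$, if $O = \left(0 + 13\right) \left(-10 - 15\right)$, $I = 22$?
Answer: $17169160$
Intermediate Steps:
$E{\left(w,z \right)} = 8 z$
$O = -325$ ($O = 13 \left(-25\right) = -325$)
$\left(3285 + \left(-30 + O I\right)\right) \left(-4200 + E{\left(-19,-26 \right)}\right) = \left(3285 - 7180\right) \left(-4200 + 8 \left(-26\right)\right) = \left(3285 - 7180\right) \left(-4200 - 208\right) = \left(3285 - 7180\right) \left(-4408\right) = \left(-3895\right) \left(-4408\right) = 17169160$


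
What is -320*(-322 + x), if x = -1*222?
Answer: 174080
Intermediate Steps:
x = -222
-320*(-322 + x) = -320*(-322 - 222) = -320*(-544) = 174080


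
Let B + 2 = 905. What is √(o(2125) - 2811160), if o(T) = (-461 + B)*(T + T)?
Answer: 2*I*√233165 ≈ 965.74*I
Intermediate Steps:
B = 903 (B = -2 + 905 = 903)
o(T) = 884*T (o(T) = (-461 + 903)*(T + T) = 442*(2*T) = 884*T)
√(o(2125) - 2811160) = √(884*2125 - 2811160) = √(1878500 - 2811160) = √(-932660) = 2*I*√233165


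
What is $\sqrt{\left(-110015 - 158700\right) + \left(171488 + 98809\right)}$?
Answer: $\sqrt{1582} \approx 39.774$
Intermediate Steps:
$\sqrt{\left(-110015 - 158700\right) + \left(171488 + 98809\right)} = \sqrt{\left(-110015 - 158700\right) + 270297} = \sqrt{-268715 + 270297} = \sqrt{1582}$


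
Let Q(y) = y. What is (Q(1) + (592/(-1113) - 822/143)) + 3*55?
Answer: 25420852/159159 ≈ 159.72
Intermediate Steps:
(Q(1) + (592/(-1113) - 822/143)) + 3*55 = (1 + (592/(-1113) - 822/143)) + 3*55 = (1 + (592*(-1/1113) - 822*1/143)) + 165 = (1 + (-592/1113 - 822/143)) + 165 = (1 - 999542/159159) + 165 = -840383/159159 + 165 = 25420852/159159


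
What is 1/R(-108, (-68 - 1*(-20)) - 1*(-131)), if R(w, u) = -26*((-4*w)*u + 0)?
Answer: -1/932256 ≈ -1.0727e-6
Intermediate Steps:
R(w, u) = 104*u*w (R(w, u) = -26*(-4*u*w + 0) = -(-104)*u*w = 104*u*w)
1/R(-108, (-68 - 1*(-20)) - 1*(-131)) = 1/(104*((-68 - 1*(-20)) - 1*(-131))*(-108)) = 1/(104*((-68 + 20) + 131)*(-108)) = 1/(104*(-48 + 131)*(-108)) = 1/(104*83*(-108)) = 1/(-932256) = -1/932256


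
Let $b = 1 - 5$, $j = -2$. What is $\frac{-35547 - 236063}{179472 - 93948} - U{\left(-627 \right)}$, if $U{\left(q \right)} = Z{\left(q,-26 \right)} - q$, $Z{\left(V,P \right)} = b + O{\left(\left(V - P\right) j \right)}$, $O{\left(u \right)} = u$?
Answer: $- \frac{78176455}{42762} \approx -1828.2$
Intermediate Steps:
$b = -4$
$Z{\left(V,P \right)} = -4 - 2 V + 2 P$ ($Z{\left(V,P \right)} = -4 + \left(V - P\right) \left(-2\right) = -4 + \left(- 2 V + 2 P\right) = -4 - 2 V + 2 P$)
$U{\left(q \right)} = -56 - 3 q$ ($U{\left(q \right)} = \left(-4 - 2 q + 2 \left(-26\right)\right) - q = \left(-4 - 2 q - 52\right) - q = \left(-56 - 2 q\right) - q = -56 - 3 q$)
$\frac{-35547 - 236063}{179472 - 93948} - U{\left(-627 \right)} = \frac{-35547 - 236063}{179472 - 93948} - \left(-56 - -1881\right) = - \frac{271610}{85524} - \left(-56 + 1881\right) = \left(-271610\right) \frac{1}{85524} - 1825 = - \frac{135805}{42762} - 1825 = - \frac{78176455}{42762}$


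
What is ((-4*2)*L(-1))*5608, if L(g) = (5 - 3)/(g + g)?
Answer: 44864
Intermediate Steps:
L(g) = 1/g (L(g) = 2/((2*g)) = 2*(1/(2*g)) = 1/g)
((-4*2)*L(-1))*5608 = (-4*2/(-1))*5608 = -8*(-1)*5608 = 8*5608 = 44864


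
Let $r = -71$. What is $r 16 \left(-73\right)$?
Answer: $82928$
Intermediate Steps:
$r 16 \left(-73\right) = \left(-71\right) 16 \left(-73\right) = \left(-1136\right) \left(-73\right) = 82928$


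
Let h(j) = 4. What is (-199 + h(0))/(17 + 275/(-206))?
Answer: -40170/3227 ≈ -12.448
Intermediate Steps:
(-199 + h(0))/(17 + 275/(-206)) = (-199 + 4)/(17 + 275/(-206)) = -195/(17 + 275*(-1/206)) = -195/(17 - 275/206) = -195/3227/206 = -195*206/3227 = -40170/3227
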